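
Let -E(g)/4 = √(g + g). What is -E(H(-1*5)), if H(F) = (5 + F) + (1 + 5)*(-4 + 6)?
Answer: 8*√6 ≈ 19.596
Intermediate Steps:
H(F) = 17 + F (H(F) = (5 + F) + 6*2 = (5 + F) + 12 = 17 + F)
E(g) = -4*√2*√g (E(g) = -4*√(g + g) = -4*√2*√g)
-E(H(-1*5)) = -(-4)*√2*√(17 - 1*5) = -(-4)*√2*√(17 - 5) = -(-4)*√2*√12 = -(-4)*√2*2*√3 = -(-8)*√6 = 8*√6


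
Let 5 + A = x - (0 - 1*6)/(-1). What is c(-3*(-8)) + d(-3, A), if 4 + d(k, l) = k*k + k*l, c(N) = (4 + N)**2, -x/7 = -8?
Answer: 654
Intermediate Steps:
x = 56 (x = -7*(-8) = 56)
A = 45 (A = -5 + (56 - (0 - 1*6)/(-1)) = -5 + (56 - (0 - 6)*(-1)) = -5 + (56 - (-6)*(-1)) = -5 + (56 - 1*6) = -5 + (56 - 6) = -5 + 50 = 45)
d(k, l) = -4 + k**2 + k*l (d(k, l) = -4 + (k*k + k*l) = -4 + (k**2 + k*l) = -4 + k**2 + k*l)
c(-3*(-8)) + d(-3, A) = (4 - 3*(-8))**2 + (-4 + (-3)**2 - 3*45) = (4 + 24)**2 + (-4 + 9 - 135) = 28**2 - 130 = 784 - 130 = 654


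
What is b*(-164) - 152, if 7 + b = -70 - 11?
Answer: 14280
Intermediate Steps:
b = -88 (b = -7 + (-70 - 11) = -7 - 81 = -88)
b*(-164) - 152 = -88*(-164) - 152 = 14432 - 152 = 14280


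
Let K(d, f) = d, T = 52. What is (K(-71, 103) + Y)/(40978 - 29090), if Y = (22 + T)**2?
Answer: 5405/11888 ≈ 0.45466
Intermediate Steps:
Y = 5476 (Y = (22 + 52)**2 = 74**2 = 5476)
(K(-71, 103) + Y)/(40978 - 29090) = (-71 + 5476)/(40978 - 29090) = 5405/11888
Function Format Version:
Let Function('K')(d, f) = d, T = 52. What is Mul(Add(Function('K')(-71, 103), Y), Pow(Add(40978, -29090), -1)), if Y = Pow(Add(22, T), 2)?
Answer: Rational(5405, 11888) ≈ 0.45466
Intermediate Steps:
Y = 5476 (Y = Pow(Add(22, 52), 2) = Pow(74, 2) = 5476)
Mul(Add(Function('K')(-71, 103), Y), Pow(Add(40978, -29090), -1)) = Mul(Add(-71, 5476), Pow(Add(40978, -29090), -1)) = Mul(5405, Pow(11888, -1)) = Mul(5405, Rational(1, 11888)) = Rational(5405, 11888)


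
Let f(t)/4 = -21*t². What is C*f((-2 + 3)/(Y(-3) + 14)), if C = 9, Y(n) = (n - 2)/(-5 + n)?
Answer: -1792/507 ≈ -3.5345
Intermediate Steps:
Y(n) = (-2 + n)/(-5 + n)
f(t) = -84*t² (f(t) = 4*(-21*t²) = -84*t²)
C*f((-2 + 3)/(Y(-3) + 14)) = 9*(-84*(-2 + 3)²/((-2 - 3)/(-5 - 3) + 14)²) = 9*(-84/(-5/(-8) + 14)²) = 9*(-84/(-⅛*(-5) + 14)²) = 9*(-84/(5/8 + 14)²) = 9*(-84*(1/(117/8))²) = 9*(-84*(1*(8/117))²) = 9*(-84*(8/117)²) = 9*(-84*64/13689) = 9*(-1792/4563) = -1792/507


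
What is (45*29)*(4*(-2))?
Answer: -10440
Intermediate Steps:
(45*29)*(4*(-2)) = 1305*(-8) = -10440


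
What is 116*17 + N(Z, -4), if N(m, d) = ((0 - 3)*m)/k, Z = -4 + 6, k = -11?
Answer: 21698/11 ≈ 1972.5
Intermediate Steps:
Z = 2
N(m, d) = 3*m/11 (N(m, d) = ((0 - 3)*m)/(-11) = -3*m*(-1/11) = 3*m/11)
116*17 + N(Z, -4) = 116*17 + (3/11)*2 = 1972 + 6/11 = 21698/11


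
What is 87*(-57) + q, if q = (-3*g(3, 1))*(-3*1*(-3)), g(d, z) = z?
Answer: -4986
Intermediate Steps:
q = -27 (q = (-3*1)*(-3*1*(-3)) = -(-9)*(-3) = -3*9 = -27)
87*(-57) + q = 87*(-57) - 27 = -4959 - 27 = -4986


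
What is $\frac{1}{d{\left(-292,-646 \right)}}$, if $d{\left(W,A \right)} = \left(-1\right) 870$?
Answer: $- \frac{1}{870} \approx -0.0011494$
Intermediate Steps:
$d{\left(W,A \right)} = -870$
$\frac{1}{d{\left(-292,-646 \right)}} = \frac{1}{-870} = - \frac{1}{870}$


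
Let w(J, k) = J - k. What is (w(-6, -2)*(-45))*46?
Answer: 8280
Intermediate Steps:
(w(-6, -2)*(-45))*46 = ((-6 - 1*(-2))*(-45))*46 = ((-6 + 2)*(-45))*46 = -4*(-45)*46 = 180*46 = 8280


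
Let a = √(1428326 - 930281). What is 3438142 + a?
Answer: 3438142 + √498045 ≈ 3.4388e+6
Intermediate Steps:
a = √498045 ≈ 705.72
3438142 + a = 3438142 + √498045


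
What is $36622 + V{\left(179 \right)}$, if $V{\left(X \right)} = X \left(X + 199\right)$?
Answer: $104284$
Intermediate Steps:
$V{\left(X \right)} = X \left(199 + X\right)$
$36622 + V{\left(179 \right)} = 36622 + 179 \left(199 + 179\right) = 36622 + 179 \cdot 378 = 36622 + 67662 = 104284$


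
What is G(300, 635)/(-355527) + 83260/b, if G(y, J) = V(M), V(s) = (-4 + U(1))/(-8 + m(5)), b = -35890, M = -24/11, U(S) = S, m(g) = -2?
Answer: -9867062929/4253288010 ≈ -2.3199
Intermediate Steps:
M = -24/11 (M = -24*1/11 = -24/11 ≈ -2.1818)
V(s) = 3/10 (V(s) = (-4 + 1)/(-8 - 2) = -3/(-10) = -3*(-1/10) = 3/10)
G(y, J) = 3/10
G(300, 635)/(-355527) + 83260/b = (3/10)/(-355527) + 83260/(-35890) = (3/10)*(-1/355527) + 83260*(-1/35890) = -1/1185090 - 8326/3589 = -9867062929/4253288010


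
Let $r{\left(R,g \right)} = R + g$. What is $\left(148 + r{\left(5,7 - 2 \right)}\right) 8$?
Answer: $1264$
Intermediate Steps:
$\left(148 + r{\left(5,7 - 2 \right)}\right) 8 = \left(148 + \left(5 + \left(7 - 2\right)\right)\right) 8 = \left(148 + \left(5 + 5\right)\right) 8 = \left(148 + 10\right) 8 = 158 \cdot 8 = 1264$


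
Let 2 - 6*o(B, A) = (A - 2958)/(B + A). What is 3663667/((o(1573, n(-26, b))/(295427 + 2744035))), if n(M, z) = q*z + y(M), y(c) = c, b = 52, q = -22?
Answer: 13462912142229186/2467 ≈ 5.4572e+12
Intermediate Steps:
n(M, z) = M - 22*z (n(M, z) = -22*z + M = M - 22*z)
o(B, A) = ⅓ - (-2958 + A)/(6*(A + B)) (o(B, A) = ⅓ - (A - 2958)/(6*(B + A)) = ⅓ - (-2958 + A)/(6*(A + B)))
3663667/((o(1573, n(-26, b))/(295427 + 2744035))) = 3663667/((((493 + (⅓)*1573 + (-26 - 22*52)/6)/((-26 - 22*52) + 1573))/(295427 + 2744035))) = 3663667/((((493 + 1573/3 + (-26 - 1144)/6)/((-26 - 1144) + 1573))/3039462)) = 3663667/((((493 + 1573/3 + (⅙)*(-1170))/(-1170 + 1573))*(1/3039462))) = 3663667/((((493 + 1573/3 - 195)/403)*(1/3039462))) = 3663667/((((1/403)*(2467/3))*(1/3039462))) = 3663667/(((2467/1209)*(1/3039462))) = 3663667/(2467/3674709558) = 3663667*(3674709558/2467) = 13462912142229186/2467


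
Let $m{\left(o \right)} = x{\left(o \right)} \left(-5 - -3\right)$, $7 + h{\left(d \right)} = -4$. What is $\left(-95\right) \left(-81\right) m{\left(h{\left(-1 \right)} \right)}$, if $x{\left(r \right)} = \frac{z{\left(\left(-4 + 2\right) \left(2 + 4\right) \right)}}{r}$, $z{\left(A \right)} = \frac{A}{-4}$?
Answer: $\frac{46170}{11} \approx 4197.3$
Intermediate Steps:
$h{\left(d \right)} = -11$ ($h{\left(d \right)} = -7 - 4 = -11$)
$z{\left(A \right)} = - \frac{A}{4}$ ($z{\left(A \right)} = A \left(- \frac{1}{4}\right) = - \frac{A}{4}$)
$x{\left(r \right)} = \frac{3}{r}$ ($x{\left(r \right)} = \frac{\left(- \frac{1}{4}\right) \left(-4 + 2\right) \left(2 + 4\right)}{r} = \frac{\left(- \frac{1}{4}\right) \left(\left(-2\right) 6\right)}{r} = \frac{\left(- \frac{1}{4}\right) \left(-12\right)}{r} = \frac{3}{r}$)
$m{\left(o \right)} = - \frac{6}{o}$ ($m{\left(o \right)} = \frac{3}{o} \left(-5 - -3\right) = \frac{3}{o} \left(-5 + 3\right) = \frac{3}{o} \left(-2\right) = - \frac{6}{o}$)
$\left(-95\right) \left(-81\right) m{\left(h{\left(-1 \right)} \right)} = \left(-95\right) \left(-81\right) \left(- \frac{6}{-11}\right) = 7695 \left(\left(-6\right) \left(- \frac{1}{11}\right)\right) = 7695 \cdot \frac{6}{11} = \frac{46170}{11}$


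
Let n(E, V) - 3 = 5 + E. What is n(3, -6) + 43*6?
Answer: 269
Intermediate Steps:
n(E, V) = 8 + E (n(E, V) = 3 + (5 + E) = 8 + E)
n(3, -6) + 43*6 = (8 + 3) + 43*6 = 11 + 258 = 269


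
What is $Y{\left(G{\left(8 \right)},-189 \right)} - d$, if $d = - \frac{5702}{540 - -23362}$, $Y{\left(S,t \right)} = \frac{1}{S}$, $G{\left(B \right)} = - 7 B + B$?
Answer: $\frac{124897}{573648} \approx 0.21772$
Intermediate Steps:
$G{\left(B \right)} = - 6 B$
$d = - \frac{2851}{11951}$ ($d = - \frac{5702}{540 + 23362} = - \frac{5702}{23902} = \left(-5702\right) \frac{1}{23902} = - \frac{2851}{11951} \approx -0.23856$)
$Y{\left(G{\left(8 \right)},-189 \right)} - d = \frac{1}{\left(-6\right) 8} - - \frac{2851}{11951} = \frac{1}{-48} + \frac{2851}{11951} = - \frac{1}{48} + \frac{2851}{11951} = \frac{124897}{573648}$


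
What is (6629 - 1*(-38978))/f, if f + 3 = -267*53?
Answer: -45607/14154 ≈ -3.2222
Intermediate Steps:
f = -14154 (f = -3 - 267*53 = -3 - 14151 = -14154)
(6629 - 1*(-38978))/f = (6629 - 1*(-38978))/(-14154) = (6629 + 38978)*(-1/14154) = 45607*(-1/14154) = -45607/14154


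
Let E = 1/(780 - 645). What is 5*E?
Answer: 1/27 ≈ 0.037037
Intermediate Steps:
E = 1/135 ≈ 0.0074074
5*E = 5*(1/135) = 1/27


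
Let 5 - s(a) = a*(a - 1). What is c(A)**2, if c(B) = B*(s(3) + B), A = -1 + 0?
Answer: 4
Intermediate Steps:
s(a) = 5 - a*(-1 + a) (s(a) = 5 - a*(a - 1) = 5 - a*(-1 + a))
A = -1
c(B) = B*(-1 + B) (c(B) = B*((5 + 3 - 1*3**2) + B) = B*((5 + 3 - 1*9) + B) = B*((5 + 3 - 9) + B) = B*(-1 + B))
c(A)**2 = (-(-1 - 1))**2 = (-1*(-2))**2 = 2**2 = 4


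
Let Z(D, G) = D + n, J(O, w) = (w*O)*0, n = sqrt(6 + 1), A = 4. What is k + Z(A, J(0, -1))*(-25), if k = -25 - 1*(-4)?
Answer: -121 - 25*sqrt(7) ≈ -187.14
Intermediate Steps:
n = sqrt(7) ≈ 2.6458
J(O, w) = 0 (J(O, w) = (O*w)*0 = 0)
Z(D, G) = D + sqrt(7)
k = -21 (k = -25 + 4 = -21)
k + Z(A, J(0, -1))*(-25) = -21 + (4 + sqrt(7))*(-25) = -21 + (-100 - 25*sqrt(7)) = -121 - 25*sqrt(7)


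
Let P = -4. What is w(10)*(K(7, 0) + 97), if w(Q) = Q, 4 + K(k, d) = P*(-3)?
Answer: 1050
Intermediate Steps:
K(k, d) = 8 (K(k, d) = -4 - 4*(-3) = -4 + 12 = 8)
w(10)*(K(7, 0) + 97) = 10*(8 + 97) = 10*105 = 1050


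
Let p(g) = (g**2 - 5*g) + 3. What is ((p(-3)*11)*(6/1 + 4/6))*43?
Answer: 85140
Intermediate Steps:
p(g) = 3 + g**2 - 5*g
((p(-3)*11)*(6/1 + 4/6))*43 = (((3 + (-3)**2 - 5*(-3))*11)*(6/1 + 4/6))*43 = (((3 + 9 + 15)*11)*(6*1 + 4*(1/6)))*43 = ((27*11)*(6 + 2/3))*43 = (297*(20/3))*43 = 1980*43 = 85140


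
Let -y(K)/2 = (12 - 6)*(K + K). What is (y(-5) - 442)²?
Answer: 103684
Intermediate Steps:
y(K) = -24*K (y(K) = -2*(12 - 6)*(K + K) = -12*2*K = -24*K)
(y(-5) - 442)² = (-24*(-5) - 442)² = (120 - 442)² = (-322)² = 103684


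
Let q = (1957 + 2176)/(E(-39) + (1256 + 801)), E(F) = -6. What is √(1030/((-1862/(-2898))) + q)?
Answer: √2437474202233/38969 ≈ 40.064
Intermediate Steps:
q = 4133/2051 (q = (1957 + 2176)/(-6 + (1256 + 801)) = 4133/(-6 + 2057) = 4133/2051 ≈ 2.0151)
√(1030/((-1862/(-2898))) + q) = √(1030/((-1862/(-2898))) + 4133/2051) = √(1030/((-1862*(-1/2898))) + 4133/2051) = √(1030/(133/207) + 4133/2051) = √(1030*(207/133) + 4133/2051) = √(213210/133 + 4133/2051) = √(62549057/38969) = √2437474202233/38969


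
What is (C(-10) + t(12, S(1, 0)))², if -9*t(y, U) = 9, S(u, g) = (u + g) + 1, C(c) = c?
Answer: 121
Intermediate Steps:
S(u, g) = 1 + g + u (S(u, g) = (g + u) + 1 = 1 + g + u)
t(y, U) = -1 (t(y, U) = -⅑*9 = -1)
(C(-10) + t(12, S(1, 0)))² = (-10 - 1)² = (-11)² = 121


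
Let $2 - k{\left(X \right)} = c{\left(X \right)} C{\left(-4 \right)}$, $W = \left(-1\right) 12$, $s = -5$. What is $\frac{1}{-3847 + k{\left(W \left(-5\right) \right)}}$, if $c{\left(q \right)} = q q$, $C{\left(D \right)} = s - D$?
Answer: $- \frac{1}{245} \approx -0.0040816$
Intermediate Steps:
$W = -12$
$C{\left(D \right)} = -5 - D$
$c{\left(q \right)} = q^{2}$
$k{\left(X \right)} = 2 + X^{2}$ ($k{\left(X \right)} = 2 - X^{2} \left(-5 - -4\right) = 2 - X^{2} \left(-5 + 4\right) = 2 - X^{2} \left(-1\right) = 2 - - X^{2} = 2 + X^{2}$)
$\frac{1}{-3847 + k{\left(W \left(-5\right) \right)}} = \frac{1}{-3847 + \left(2 + \left(\left(-12\right) \left(-5\right)\right)^{2}\right)} = \frac{1}{-3847 + \left(2 + 60^{2}\right)} = \frac{1}{-3847 + \left(2 + 3600\right)} = \frac{1}{-3847 + 3602} = \frac{1}{-245} = - \frac{1}{245}$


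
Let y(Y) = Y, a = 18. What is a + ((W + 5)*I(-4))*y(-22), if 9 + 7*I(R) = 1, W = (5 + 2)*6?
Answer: 8398/7 ≈ 1199.7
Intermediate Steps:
W = 42 (W = 7*6 = 42)
I(R) = -8/7 (I(R) = -9/7 + (⅐)*1 = -9/7 + ⅐ = -8/7)
a + ((W + 5)*I(-4))*y(-22) = 18 + ((42 + 5)*(-8/7))*(-22) = 18 + (47*(-8/7))*(-22) = 18 - 376/7*(-22) = 18 + 8272/7 = 8398/7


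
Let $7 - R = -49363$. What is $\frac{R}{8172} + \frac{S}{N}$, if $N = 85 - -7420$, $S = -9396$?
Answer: $\frac{146868869}{30665430} \approx 4.7894$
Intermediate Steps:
$R = 49370$ ($R = 7 - -49363 = 7 + 49363 = 49370$)
$N = 7505$ ($N = 85 + 7420 = 7505$)
$\frac{R}{8172} + \frac{S}{N} = \frac{49370}{8172} - \frac{9396}{7505} = 49370 \cdot \frac{1}{8172} - \frac{9396}{7505} = \frac{24685}{4086} - \frac{9396}{7505} = \frac{146868869}{30665430}$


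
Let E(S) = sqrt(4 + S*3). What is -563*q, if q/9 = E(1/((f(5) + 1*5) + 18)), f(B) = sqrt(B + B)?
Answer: -5067*sqrt(95 + 4*sqrt(10))/sqrt(23 + sqrt(10)) ≈ -10278.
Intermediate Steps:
f(B) = sqrt(2)*sqrt(B) (f(B) = sqrt(2*B) = sqrt(2)*sqrt(B))
E(S) = sqrt(4 + 3*S)
q = 9*sqrt(4 + 3/(23 + sqrt(10))) (q = 9*sqrt(4 + 3/((sqrt(2)*sqrt(5) + 1*5) + 18)) = 9*sqrt(4 + 3/((sqrt(10) + 5) + 18)) = 9*sqrt(4 + 3/((5 + sqrt(10)) + 18)) = 9*sqrt(4 + 3/(23 + sqrt(10))) ≈ 18.256)
-563*q = -5067*sqrt(95 + 4*sqrt(10))/sqrt(23 + sqrt(10))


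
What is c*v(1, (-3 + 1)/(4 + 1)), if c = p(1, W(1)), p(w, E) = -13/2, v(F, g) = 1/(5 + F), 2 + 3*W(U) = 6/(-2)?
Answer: -13/12 ≈ -1.0833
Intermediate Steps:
W(U) = -5/3 (W(U) = -⅔ + (6/(-2))/3 = -⅔ + (6*(-½))/3 = -⅔ + (⅓)*(-3) = -⅔ - 1 = -5/3)
p(w, E) = -13/2 (p(w, E) = -13*½ = -13/2)
c = -13/2 ≈ -6.5000
c*v(1, (-3 + 1)/(4 + 1)) = -13/(2*(5 + 1)) = -13/2/6 = -13/2*⅙ = -13/12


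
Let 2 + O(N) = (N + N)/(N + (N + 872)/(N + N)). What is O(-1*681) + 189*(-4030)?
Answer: -706611161092/927713 ≈ -7.6167e+5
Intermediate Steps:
O(N) = -2 + 2*N/(N + (872 + N)/(2*N)) (O(N) = -2 + (N + N)/(N + (N + 872)/(N + N)) = -2 + (2*N)/(N + (872 + N)/((2*N))) = -2 + (2*N)/(N + (872 + N)*(1/(2*N))) = -2 + (2*N)/(N + (872 + N)/(2*N)) = -2 + 2*N/(N + (872 + N)/(2*N)))
O(-1*681) + 189*(-4030) = 2*(-872 - (-1)*681)/(872 - 1*681 + 2*(-1*681)²) + 189*(-4030) = 2*(-872 - 1*(-681))/(872 - 681 + 2*(-681)²) - 761670 = 2*(-872 + 681)/(872 - 681 + 2*463761) - 761670 = 2*(-191)/(872 - 681 + 927522) - 761670 = 2*(-191)/927713 - 761670 = 2*(1/927713)*(-191) - 761670 = -382/927713 - 761670 = -706611161092/927713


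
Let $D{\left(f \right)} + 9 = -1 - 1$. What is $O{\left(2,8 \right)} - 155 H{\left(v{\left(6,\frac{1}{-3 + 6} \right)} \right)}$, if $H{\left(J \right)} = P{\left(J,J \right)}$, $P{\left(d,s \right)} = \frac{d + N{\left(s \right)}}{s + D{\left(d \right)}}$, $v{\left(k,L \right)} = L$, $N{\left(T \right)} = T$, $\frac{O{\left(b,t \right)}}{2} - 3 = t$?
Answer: $\frac{507}{16} \approx 31.688$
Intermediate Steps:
$O{\left(b,t \right)} = 6 + 2 t$
$D{\left(f \right)} = -11$ ($D{\left(f \right)} = -9 - 2 = -11$)
$P{\left(d,s \right)} = \frac{d + s}{-11 + s}$ ($P{\left(d,s \right)} = \frac{d + s}{s - 11} = \frac{d + s}{-11 + s}$)
$H{\left(J \right)} = \frac{2 J}{-11 + J}$ ($H{\left(J \right)} = \frac{J + J}{-11 + J} = \frac{2 J}{-11 + J}$)
$O{\left(2,8 \right)} - 155 H{\left(v{\left(6,\frac{1}{-3 + 6} \right)} \right)} = \left(6 + 2 \cdot 8\right) - 155 \frac{2}{\left(-3 + 6\right) \left(-11 + \frac{1}{-3 + 6}\right)} = \left(6 + 16\right) - 155 \frac{2}{3 \left(-11 + \frac{1}{3}\right)} = 22 - 155 \cdot 2 \cdot \frac{1}{3} \frac{1}{-11 + \frac{1}{3}} = 22 - 155 \cdot 2 \cdot \frac{1}{3} \frac{1}{- \frac{32}{3}} = 22 - 155 \cdot 2 \cdot \frac{1}{3} \left(- \frac{3}{32}\right) = 22 - - \frac{155}{16} = 22 + \frac{155}{16} = \frac{507}{16}$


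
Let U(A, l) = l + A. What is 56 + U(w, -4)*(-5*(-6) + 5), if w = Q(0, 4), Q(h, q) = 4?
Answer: 56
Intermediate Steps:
w = 4
U(A, l) = A + l
56 + U(w, -4)*(-5*(-6) + 5) = 56 + (4 - 4)*(-5*(-6) + 5) = 56 + 0*(30 + 5) = 56 + 0*35 = 56 + 0 = 56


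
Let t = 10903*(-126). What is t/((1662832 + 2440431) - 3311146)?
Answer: -152642/88013 ≈ -1.7343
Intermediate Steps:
t = -1373778
t/((1662832 + 2440431) - 3311146) = -1373778/((1662832 + 2440431) - 3311146) = -1373778/(4103263 - 3311146) = -1373778/792117 = -1373778*1/792117 = -152642/88013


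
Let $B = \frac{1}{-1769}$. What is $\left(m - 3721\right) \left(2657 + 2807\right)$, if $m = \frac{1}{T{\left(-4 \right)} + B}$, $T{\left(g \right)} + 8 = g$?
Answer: $- \frac{431628013392}{21229} \approx -2.0332 \cdot 10^{7}$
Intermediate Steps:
$T{\left(g \right)} = -8 + g$
$B = - \frac{1}{1769} \approx -0.00056529$
$m = - \frac{1769}{21229}$ ($m = \frac{1}{\left(-8 - 4\right) - \frac{1}{1769}} = \frac{1}{-12 - \frac{1}{1769}} = \frac{1}{- \frac{21229}{1769}} = - \frac{1769}{21229} \approx -0.083329$)
$\left(m - 3721\right) \left(2657 + 2807\right) = \left(- \frac{1769}{21229} - 3721\right) \left(2657 + 2807\right) = \left(- \frac{78994878}{21229}\right) 5464 = - \frac{431628013392}{21229}$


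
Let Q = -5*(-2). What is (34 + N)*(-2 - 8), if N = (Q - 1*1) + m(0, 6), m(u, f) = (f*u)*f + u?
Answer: -430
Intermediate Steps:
Q = 10
m(u, f) = u + u*f² (m(u, f) = u*f² + u = u + u*f²)
N = 9 (N = (10 - 1*1) + 0*(1 + 6²) = (10 - 1) + 0*(1 + 36) = 9 + 0*37 = 9 + 0 = 9)
(34 + N)*(-2 - 8) = (34 + 9)*(-2 - 8) = 43*(-10) = -430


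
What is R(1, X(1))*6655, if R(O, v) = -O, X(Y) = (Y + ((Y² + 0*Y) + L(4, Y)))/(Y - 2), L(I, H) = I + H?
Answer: -6655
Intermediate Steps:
L(I, H) = H + I
X(Y) = (4 + Y² + 2*Y)/(-2 + Y) (X(Y) = (Y + ((Y² + 0*Y) + (Y + 4)))/(Y - 2) = (Y + ((Y² + 0) + (4 + Y)))/(-2 + Y) = (Y + (Y² + (4 + Y)))/(-2 + Y) = (Y + (4 + Y + Y²))/(-2 + Y) = (4 + Y² + 2*Y)/(-2 + Y))
R(1, X(1))*6655 = -1*1*6655 = -1*6655 = -6655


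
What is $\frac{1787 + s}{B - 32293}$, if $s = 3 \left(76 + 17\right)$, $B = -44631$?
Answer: $- \frac{1033}{38462} \approx -0.026858$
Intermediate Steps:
$s = 279$ ($s = 3 \cdot 93 = 279$)
$\frac{1787 + s}{B - 32293} = \frac{1787 + 279}{-44631 - 32293} = \frac{2066}{-76924} = 2066 \left(- \frac{1}{76924}\right) = - \frac{1033}{38462}$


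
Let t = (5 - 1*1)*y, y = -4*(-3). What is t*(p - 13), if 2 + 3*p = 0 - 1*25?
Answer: -1056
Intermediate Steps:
y = 12
t = 48 (t = (5 - 1*1)*12 = (5 - 1)*12 = 4*12 = 48)
p = -9 (p = -⅔ + (0 - 1*25)/3 = -⅔ + (0 - 25)/3 = -⅔ + (⅓)*(-25) = -⅔ - 25/3 = -9)
t*(p - 13) = 48*(-9 - 13) = 48*(-22) = -1056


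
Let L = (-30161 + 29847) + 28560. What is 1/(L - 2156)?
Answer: 1/26090 ≈ 3.8329e-5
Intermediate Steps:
L = 28246 (L = -314 + 28560 = 28246)
1/(L - 2156) = 1/(28246 - 2156) = 1/26090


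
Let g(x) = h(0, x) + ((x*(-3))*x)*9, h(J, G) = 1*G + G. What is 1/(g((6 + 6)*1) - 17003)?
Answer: -1/20867 ≈ -4.7923e-5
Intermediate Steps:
h(J, G) = 2*G (h(J, G) = G + G = 2*G)
g(x) = -27*x**2 + 2*x (g(x) = 2*x + ((x*(-3))*x)*9 = 2*x + ((-3*x)*x)*9 = 2*x - 3*x**2*9 = 2*x - 27*x**2 = -27*x**2 + 2*x)
1/(g((6 + 6)*1) - 17003) = 1/(((6 + 6)*1)*(2 - 27*(6 + 6)) - 17003) = 1/((12*1)*(2 - 324) - 17003) = 1/(12*(2 - 27*12) - 17003) = 1/(12*(2 - 324) - 17003) = 1/(12*(-322) - 17003) = 1/(-3864 - 17003) = 1/(-20867) = -1/20867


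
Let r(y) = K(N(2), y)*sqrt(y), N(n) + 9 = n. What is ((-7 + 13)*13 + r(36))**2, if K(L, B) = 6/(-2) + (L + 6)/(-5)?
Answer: 93636/25 ≈ 3745.4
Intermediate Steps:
N(n) = -9 + n
K(L, B) = -21/5 - L/5 (K(L, B) = 6*(-1/2) + (6 + L)*(-1/5) = -3 + (-6/5 - L/5) = -21/5 - L/5)
r(y) = -14*sqrt(y)/5 (r(y) = (-21/5 - (-9 + 2)/5)*sqrt(y) = (-21/5 - 1/5*(-7))*sqrt(y) = (-21/5 + 7/5)*sqrt(y) = -14*sqrt(y)/5)
((-7 + 13)*13 + r(36))**2 = ((-7 + 13)*13 - 14*sqrt(36)/5)**2 = (6*13 - 14/5*6)**2 = (78 - 84/5)**2 = (306/5)**2 = 93636/25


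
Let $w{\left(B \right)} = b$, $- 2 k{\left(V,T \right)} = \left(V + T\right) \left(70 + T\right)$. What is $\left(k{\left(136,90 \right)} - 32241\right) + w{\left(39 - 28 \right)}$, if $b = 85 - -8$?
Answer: $-50228$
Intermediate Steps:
$b = 93$ ($b = 85 + 8 = 93$)
$k{\left(V,T \right)} = - \frac{\left(70 + T\right) \left(T + V\right)}{2}$ ($k{\left(V,T \right)} = - \frac{\left(V + T\right) \left(70 + T\right)}{2} = - \frac{\left(T + V\right) \left(70 + T\right)}{2} = - \frac{\left(70 + T\right) \left(T + V\right)}{2}$)
$w{\left(B \right)} = 93$
$\left(k{\left(136,90 \right)} - 32241\right) + w{\left(39 - 28 \right)} = \left(\left(\left(-35\right) 90 - 4760 - \frac{90^{2}}{2} - 45 \cdot 136\right) - 32241\right) + 93 = \left(\left(-3150 - 4760 - 4050 - 6120\right) - 32241\right) + 93 = \left(-18080 - 32241\right) + 93 = -50321 + 93 = -50228$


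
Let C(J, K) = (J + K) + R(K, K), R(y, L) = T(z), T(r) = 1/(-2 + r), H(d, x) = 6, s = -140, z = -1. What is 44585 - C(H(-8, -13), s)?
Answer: 134158/3 ≈ 44719.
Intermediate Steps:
R(y, L) = -⅓ (R(y, L) = 1/(-2 - 1) = 1/(-3) = -⅓)
C(J, K) = -⅓ + J + K (C(J, K) = (J + K) - ⅓ = -⅓ + J + K)
44585 - C(H(-8, -13), s) = 44585 - (-⅓ + 6 - 140) = 44585 - 1*(-403/3) = 44585 + 403/3 = 134158/3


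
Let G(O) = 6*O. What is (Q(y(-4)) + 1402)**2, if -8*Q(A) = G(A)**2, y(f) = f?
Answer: 1768900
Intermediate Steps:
Q(A) = -9*A**2/2 (Q(A) = -36*A**2/8 = -9*A**2/2)
(Q(y(-4)) + 1402)**2 = (-9/2*(-4)**2 + 1402)**2 = (-9/2*16 + 1402)**2 = (-72 + 1402)**2 = 1330**2 = 1768900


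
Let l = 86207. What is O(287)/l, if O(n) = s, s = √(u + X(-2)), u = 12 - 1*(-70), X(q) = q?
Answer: 4*√5/86207 ≈ 0.00010375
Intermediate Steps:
u = 82 (u = 12 + 70 = 82)
s = 4*√5 (s = √(82 - 2) = √80 = 4*√5 ≈ 8.9443)
O(n) = 4*√5
O(287)/l = (4*√5)/86207 = (4*√5)*(1/86207) = 4*√5/86207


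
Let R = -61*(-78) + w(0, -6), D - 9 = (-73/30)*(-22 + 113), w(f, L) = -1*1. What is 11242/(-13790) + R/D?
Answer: -145686869/6277405 ≈ -23.208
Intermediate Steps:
w(f, L) = -1
D = -6373/30 (D = 9 + (-73/30)*(-22 + 113) = 9 - 73*1/30*91 = 9 - 73/30*91 = 9 - 6643/30 = -6373/30 ≈ -212.43)
R = 4757 (R = -61*(-78) - 1 = 4758 - 1 = 4757)
11242/(-13790) + R/D = 11242/(-13790) + 4757/(-6373/30) = 11242*(-1/13790) + 4757*(-30/6373) = -803/985 - 142710/6373 = -145686869/6277405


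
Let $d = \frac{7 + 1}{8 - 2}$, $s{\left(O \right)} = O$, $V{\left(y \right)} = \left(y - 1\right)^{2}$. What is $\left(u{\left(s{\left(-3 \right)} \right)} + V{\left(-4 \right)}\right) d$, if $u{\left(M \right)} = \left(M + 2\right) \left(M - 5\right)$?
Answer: $44$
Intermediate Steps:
$V{\left(y \right)} = \left(-1 + y\right)^{2}$
$u{\left(M \right)} = \left(-5 + M\right) \left(2 + M\right)$ ($u{\left(M \right)} = \left(2 + M\right) \left(-5 + M\right) = \left(-5 + M\right) \left(2 + M\right)$)
$d = \frac{4}{3}$ ($d = \frac{8}{6} = 8 \cdot \frac{1}{6} = \frac{4}{3} \approx 1.3333$)
$\left(u{\left(s{\left(-3 \right)} \right)} + V{\left(-4 \right)}\right) d = \left(\left(-10 + \left(-3\right)^{2} - -9\right) + \left(-1 - 4\right)^{2}\right) \frac{4}{3} = \left(\left(-10 + 9 + 9\right) + \left(-5\right)^{2}\right) \frac{4}{3} = \left(8 + 25\right) \frac{4}{3} = 33 \cdot \frac{4}{3} = 44$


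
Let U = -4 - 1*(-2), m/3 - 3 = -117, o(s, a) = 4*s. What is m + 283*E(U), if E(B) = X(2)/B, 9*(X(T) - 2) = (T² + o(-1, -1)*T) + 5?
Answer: -11533/18 ≈ -640.72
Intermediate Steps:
m = -342 (m = 9 + 3*(-117) = 9 - 351 = -342)
X(T) = 23/9 - 4*T/9 + T²/9 (X(T) = 2 + ((T² + (4*(-1))*T) + 5)/9 = 2 + ((T² - 4*T) + 5)/9 = 2 + (5 + T² - 4*T)/9 = 2 + (5/9 - 4*T/9 + T²/9) = 23/9 - 4*T/9 + T²/9)
U = -2 (U = -4 + 2 = -2)
E(B) = 19/(9*B) (E(B) = (23/9 - 4/9*2 + (⅑)*2²)/B = (23/9 - 8/9 + (⅑)*4)/B = (23/9 - 8/9 + 4/9)/B = 19/(9*B))
m + 283*E(U) = -342 + 283*((19/9)/(-2)) = -342 + 283*((19/9)*(-½)) = -342 + 283*(-19/18) = -342 - 5377/18 = -11533/18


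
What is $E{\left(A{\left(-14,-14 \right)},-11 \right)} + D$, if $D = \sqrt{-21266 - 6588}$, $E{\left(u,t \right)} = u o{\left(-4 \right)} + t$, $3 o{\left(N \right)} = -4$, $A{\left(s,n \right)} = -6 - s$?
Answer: $- \frac{65}{3} + i \sqrt{27854} \approx -21.667 + 166.9 i$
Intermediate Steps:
$o{\left(N \right)} = - \frac{4}{3}$ ($o{\left(N \right)} = \frac{1}{3} \left(-4\right) = - \frac{4}{3}$)
$E{\left(u,t \right)} = t - \frac{4 u}{3}$ ($E{\left(u,t \right)} = u \left(- \frac{4}{3}\right) + t = - \frac{4 u}{3} + t = t - \frac{4 u}{3}$)
$D = i \sqrt{27854}$ ($D = \sqrt{-27854} = i \sqrt{27854} \approx 166.9 i$)
$E{\left(A{\left(-14,-14 \right)},-11 \right)} + D = \left(-11 - \frac{4 \left(-6 - -14\right)}{3}\right) + i \sqrt{27854} = \left(-11 - \frac{4 \left(-6 + 14\right)}{3}\right) + i \sqrt{27854} = \left(-11 - \frac{32}{3}\right) + i \sqrt{27854} = - \frac{65}{3} + i \sqrt{27854}$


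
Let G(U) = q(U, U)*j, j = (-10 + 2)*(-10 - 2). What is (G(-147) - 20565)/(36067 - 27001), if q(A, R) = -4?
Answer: -6983/3022 ≈ -2.3107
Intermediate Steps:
j = 96 (j = -8*(-12) = 96)
G(U) = -384 (G(U) = -4*96 = -384)
(G(-147) - 20565)/(36067 - 27001) = (-384 - 20565)/(36067 - 27001) = -20949/9066 = -20949*1/9066 = -6983/3022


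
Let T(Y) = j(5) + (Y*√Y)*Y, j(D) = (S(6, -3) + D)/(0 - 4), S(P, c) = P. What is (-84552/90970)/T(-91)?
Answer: 169104/412859667698495 + 5601400896*I*√91/4541456344683445 ≈ 4.0959e-10 + 1.1766e-5*I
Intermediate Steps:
j(D) = -3/2 - D/4 (j(D) = (6 + D)/(0 - 4) = (6 + D)/(-4) = (6 + D)*(-¼) = -3/2 - D/4)
T(Y) = -11/4 + Y^(5/2) (T(Y) = (-3/2 - ¼*5) + (Y*√Y)*Y = (-3/2 - 5/4) + Y^(3/2)*Y = -11/4 + Y^(5/2))
(-84552/90970)/T(-91) = (-84552/90970)/(-11/4 + (-91)^(5/2)) = (-84552*1/90970)/(-11/4 + 8281*I*√91) = -42276/(45485*(-11/4 + 8281*I*√91))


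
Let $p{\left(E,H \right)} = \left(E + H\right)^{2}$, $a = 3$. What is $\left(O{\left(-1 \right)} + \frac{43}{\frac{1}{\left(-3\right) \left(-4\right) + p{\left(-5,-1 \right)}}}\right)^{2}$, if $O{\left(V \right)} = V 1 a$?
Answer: $4247721$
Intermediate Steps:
$O{\left(V \right)} = 3 V$ ($O{\left(V \right)} = V 1 \cdot 3 = V 3 = 3 V$)
$\left(O{\left(-1 \right)} + \frac{43}{\frac{1}{\left(-3\right) \left(-4\right) + p{\left(-5,-1 \right)}}}\right)^{2} = \left(3 \left(-1\right) + \frac{43}{\frac{1}{\left(-3\right) \left(-4\right) + \left(-5 - 1\right)^{2}}}\right)^{2} = \left(-3 + \frac{43}{\frac{1}{12 + \left(-6\right)^{2}}}\right)^{2} = \left(-3 + \frac{43}{\frac{1}{12 + 36}}\right)^{2} = \left(-3 + \frac{43}{\frac{1}{48}}\right)^{2} = \left(-3 + 43 \frac{1}{\frac{1}{48}}\right)^{2} = \left(-3 + 43 \cdot 48\right)^{2} = \left(-3 + 2064\right)^{2} = 2061^{2} = 4247721$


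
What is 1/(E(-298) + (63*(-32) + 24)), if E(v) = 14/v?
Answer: -149/296815 ≈ -0.00050200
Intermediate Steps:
1/(E(-298) + (63*(-32) + 24)) = 1/(14/(-298) + (63*(-32) + 24)) = 1/(14*(-1/298) + (-2016 + 24)) = 1/(-7/149 - 1992) = 1/(-296815/149) = -149/296815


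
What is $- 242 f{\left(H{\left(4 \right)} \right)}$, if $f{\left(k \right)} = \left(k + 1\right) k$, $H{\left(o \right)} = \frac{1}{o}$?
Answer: $- \frac{605}{8} \approx -75.625$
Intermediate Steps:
$f{\left(k \right)} = k \left(1 + k\right)$ ($f{\left(k \right)} = \left(1 + k\right) k = k \left(1 + k\right)$)
$- 242 f{\left(H{\left(4 \right)} \right)} = - 242 \frac{1 + \frac{1}{4}}{4} = - 242 \cdot \frac{1}{4} \cdot \frac{5}{4} = \left(-242\right) \frac{5}{16} = - \frac{605}{8}$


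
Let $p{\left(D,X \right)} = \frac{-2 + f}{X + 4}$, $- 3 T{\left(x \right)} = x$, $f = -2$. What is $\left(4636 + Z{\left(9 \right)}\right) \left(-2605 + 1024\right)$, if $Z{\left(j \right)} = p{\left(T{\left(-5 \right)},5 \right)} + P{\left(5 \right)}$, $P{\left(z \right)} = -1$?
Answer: $- \frac{21981697}{3} \approx -7.3272 \cdot 10^{6}$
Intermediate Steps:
$T{\left(x \right)} = - \frac{x}{3}$
$p{\left(D,X \right)} = - \frac{4}{4 + X}$ ($p{\left(D,X \right)} = \frac{-2 - 2}{X + 4} = - \frac{4}{4 + X}$)
$Z{\left(j \right)} = - \frac{13}{9}$ ($Z{\left(j \right)} = - \frac{4}{4 + 5} - 1 = - \frac{4}{9} - 1 = - \frac{13}{9}$)
$\left(4636 + Z{\left(9 \right)}\right) \left(-2605 + 1024\right) = \left(4636 - \frac{13}{9}\right) \left(-2605 + 1024\right) = \frac{41711}{9} \left(-1581\right) = - \frac{21981697}{3}$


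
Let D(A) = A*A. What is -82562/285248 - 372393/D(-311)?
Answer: -57104918833/13794735904 ≈ -4.1396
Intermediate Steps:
D(A) = A²
-82562/285248 - 372393/D(-311) = -82562/285248 - 372393/((-311)²) = -82562*1/285248 - 372393/96721 = -41281/142624 - 372393*1/96721 = -41281/142624 - 372393/96721 = -57104918833/13794735904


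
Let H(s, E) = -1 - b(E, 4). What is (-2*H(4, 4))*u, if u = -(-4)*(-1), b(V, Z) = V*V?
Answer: -136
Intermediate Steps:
b(V, Z) = V**2
H(s, E) = -1 - E**2
u = -4 (u = -1*4 = -4)
(-2*H(4, 4))*u = -2*(-1 - 1*4**2)*(-4) = -2*(-1 - 1*16)*(-4) = -2*(-1 - 16)*(-4) = -2*(-17)*(-4) = 34*(-4) = -136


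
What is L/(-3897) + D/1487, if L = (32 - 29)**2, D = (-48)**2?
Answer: 996145/643871 ≈ 1.5471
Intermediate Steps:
D = 2304
L = 9 (L = 3**2 = 9)
L/(-3897) + D/1487 = 9/(-3897) + 2304/1487 = 9*(-1/3897) + 2304*(1/1487) = -1/433 + 2304/1487 = 996145/643871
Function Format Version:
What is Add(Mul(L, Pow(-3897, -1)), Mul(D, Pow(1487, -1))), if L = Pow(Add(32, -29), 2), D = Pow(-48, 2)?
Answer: Rational(996145, 643871) ≈ 1.5471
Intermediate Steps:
D = 2304
L = 9 (L = Pow(3, 2) = 9)
Add(Mul(L, Pow(-3897, -1)), Mul(D, Pow(1487, -1))) = Add(Mul(9, Pow(-3897, -1)), Mul(2304, Pow(1487, -1))) = Add(Mul(9, Rational(-1, 3897)), Mul(2304, Rational(1, 1487))) = Add(Rational(-1, 433), Rational(2304, 1487)) = Rational(996145, 643871)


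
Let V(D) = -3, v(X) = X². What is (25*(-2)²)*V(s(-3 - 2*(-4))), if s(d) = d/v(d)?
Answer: -300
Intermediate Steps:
s(d) = 1/d (s(d) = d/(d²) = d/d² = 1/d)
(25*(-2)²)*V(s(-3 - 2*(-4))) = (25*(-2)²)*(-3) = (25*4)*(-3) = 100*(-3) = -300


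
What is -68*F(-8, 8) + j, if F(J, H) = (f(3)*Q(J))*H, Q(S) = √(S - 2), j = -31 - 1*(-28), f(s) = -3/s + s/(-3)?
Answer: -3 + 1088*I*√10 ≈ -3.0 + 3440.6*I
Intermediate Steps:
f(s) = -3/s - s/3 (f(s) = -3/s + s*(-⅓) = -3/s - s/3)
j = -3 (j = -31 + 28 = -3)
Q(S) = √(-2 + S)
F(J, H) = -2*H*√(-2 + J) (F(J, H) = ((-3/3 - ⅓*3)*√(-2 + J))*H = ((-3*⅓ - 1)*√(-2 + J))*H = ((-1 - 1)*√(-2 + J))*H = (-2*√(-2 + J))*H = -2*H*√(-2 + J))
-68*F(-8, 8) + j = -(-136)*8*√(-2 - 8) - 3 = -(-136)*8*√(-10) - 3 = -(-136)*8*I*√10 - 3 = -(-1088)*I*√10 - 3 = 1088*I*√10 - 3 = -3 + 1088*I*√10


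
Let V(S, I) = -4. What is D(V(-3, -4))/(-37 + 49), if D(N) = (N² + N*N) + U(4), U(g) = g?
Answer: 3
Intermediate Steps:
D(N) = 4 + 2*N² (D(N) = (N² + N*N) + 4 = (N² + N²) + 4 = 2*N² + 4 = 4 + 2*N²)
D(V(-3, -4))/(-37 + 49) = (4 + 2*(-4)²)/(-37 + 49) = (4 + 2*16)/12 = (4 + 32)*(1/12) = 36*(1/12) = 3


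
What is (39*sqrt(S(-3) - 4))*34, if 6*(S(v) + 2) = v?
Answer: 663*I*sqrt(26) ≈ 3380.6*I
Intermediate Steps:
S(v) = -2 + v/6
(39*sqrt(S(-3) - 4))*34 = (39*sqrt((-2 + (1/6)*(-3)) - 4))*34 = (39*sqrt((-2 - 1/2) - 4))*34 = (39*sqrt(-5/2 - 4))*34 = (39*sqrt(-13/2))*34 = (39*(I*sqrt(26)/2))*34 = (39*I*sqrt(26)/2)*34 = 663*I*sqrt(26)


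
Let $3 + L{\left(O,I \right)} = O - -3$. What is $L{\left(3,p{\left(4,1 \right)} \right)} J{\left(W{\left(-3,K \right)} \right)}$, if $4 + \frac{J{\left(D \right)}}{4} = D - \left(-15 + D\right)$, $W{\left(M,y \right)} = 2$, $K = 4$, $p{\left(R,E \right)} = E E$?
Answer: $132$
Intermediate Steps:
$p{\left(R,E \right)} = E^{2}$
$L{\left(O,I \right)} = O$ ($L{\left(O,I \right)} = -3 + \left(O - -3\right) = -3 + \left(O + 3\right) = -3 + \left(3 + O\right) = O$)
$J{\left(D \right)} = 44$ ($J{\left(D \right)} = -16 + 4 \left(D - \left(-15 + D\right)\right) = -16 + 4 \cdot 15 = -16 + 60 = 44$)
$L{\left(3,p{\left(4,1 \right)} \right)} J{\left(W{\left(-3,K \right)} \right)} = 3 \cdot 44 = 132$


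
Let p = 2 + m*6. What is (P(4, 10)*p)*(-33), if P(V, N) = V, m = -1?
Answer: 528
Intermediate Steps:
p = -4 (p = 2 - 1*6 = 2 - 6 = -4)
(P(4, 10)*p)*(-33) = (4*(-4))*(-33) = -16*(-33) = 528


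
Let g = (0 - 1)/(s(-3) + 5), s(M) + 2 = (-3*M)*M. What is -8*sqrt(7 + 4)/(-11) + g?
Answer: 1/24 + 8*sqrt(11)/11 ≈ 2.4538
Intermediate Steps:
s(M) = -2 - 3*M**2 (s(M) = -2 + (-3*M)*M = -2 - 3*M**2)
g = 1/24 (g = (0 - 1)/((-2 - 3*(-3)**2) + 5) = -1/((-2 - 3*9) + 5) = -1/((-2 - 27) + 5) = -1/(-29 + 5) = -1/(-24) = -1*(-1/24) = 1/24 ≈ 0.041667)
-8*sqrt(7 + 4)/(-11) + g = -8*sqrt(7 + 4)/(-11) + 1/24 = -8*sqrt(11)*(-1)/11 + 1/24 = -(-8)*sqrt(11)/11 + 1/24 = 8*sqrt(11)/11 + 1/24 = 1/24 + 8*sqrt(11)/11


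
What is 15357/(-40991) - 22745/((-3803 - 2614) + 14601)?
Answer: -1058021983/335470344 ≈ -3.1538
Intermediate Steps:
15357/(-40991) - 22745/((-3803 - 2614) + 14601) = 15357*(-1/40991) - 22745/(-6417 + 14601) = -15357/40991 - 22745/8184 = -1058021983/335470344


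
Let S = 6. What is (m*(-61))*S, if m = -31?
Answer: 11346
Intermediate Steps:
(m*(-61))*S = -31*(-61)*6 = 1891*6 = 11346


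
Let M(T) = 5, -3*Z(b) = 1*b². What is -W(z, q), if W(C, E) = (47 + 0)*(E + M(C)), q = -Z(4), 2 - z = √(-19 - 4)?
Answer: -1457/3 ≈ -485.67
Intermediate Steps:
Z(b) = -b²/3
z = 2 - I*√23 (z = 2 - √(-19 - 4) = 2 - √(-23) = 2 - I*√23 ≈ 2.0 - 4.7958*I)
q = 16/3 (q = -(-1)*4²/3 = -(-1)*16/3 = -1*(-16/3) = 16/3 ≈ 5.3333)
W(C, E) = 235 + 47*E (W(C, E) = (47 + 0)*(E + 5) = 47*(5 + E) = 235 + 47*E)
-W(z, q) = -(235 + 47*(16/3)) = -(235 + 752/3) = -1*1457/3 = -1457/3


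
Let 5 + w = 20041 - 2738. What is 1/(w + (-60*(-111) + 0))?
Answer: 1/23958 ≈ 4.1740e-5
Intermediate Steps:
w = 17298 (w = -5 + (20041 - 2738) = -5 + 17303 = 17298)
1/(w + (-60*(-111) + 0)) = 1/(17298 + (-60*(-111) + 0)) = 1/(17298 + (6660 + 0)) = 1/(17298 + 6660) = 1/23958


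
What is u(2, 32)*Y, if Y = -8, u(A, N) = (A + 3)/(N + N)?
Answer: -5/8 ≈ -0.62500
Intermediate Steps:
u(A, N) = (3 + A)/(2*N) (u(A, N) = (3 + A)/((2*N)) = (3 + A)*(1/(2*N)) = (3 + A)/(2*N))
u(2, 32)*Y = ((1/2)*(3 + 2)/32)*(-8) = ((1/2)*(1/32)*5)*(-8) = (5/64)*(-8) = -5/8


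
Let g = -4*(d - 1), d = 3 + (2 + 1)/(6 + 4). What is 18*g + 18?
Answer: -738/5 ≈ -147.60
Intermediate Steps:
d = 33/10 (d = 3 + 3/10 = 33/10 ≈ 3.3000)
g = -46/5 (g = -4*(33/10 - 1) = -4*23/10 = -46/5 ≈ -9.2000)
18*g + 18 = 18*(-46/5) + 18 = -828/5 + 18 = -738/5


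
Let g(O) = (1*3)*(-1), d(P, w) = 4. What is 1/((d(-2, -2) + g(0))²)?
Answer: 1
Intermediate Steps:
g(O) = -3 (g(O) = 3*(-1) = -3)
1/((d(-2, -2) + g(0))²) = 1/((4 - 3)²) = 1/(1²) = 1/1 = 1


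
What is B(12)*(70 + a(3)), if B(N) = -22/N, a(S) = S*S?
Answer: -869/6 ≈ -144.83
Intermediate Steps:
a(S) = S²
B(12)*(70 + a(3)) = (-22/12)*(70 + 3²) = (-22*1/12)*(70 + 9) = -11/6*79 = -869/6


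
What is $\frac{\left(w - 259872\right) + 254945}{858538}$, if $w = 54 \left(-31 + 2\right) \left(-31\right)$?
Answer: $\frac{43619}{858538} \approx 0.050806$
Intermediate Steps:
$w = 48546$ ($w = 54 \left(-29\right) \left(-31\right) = \left(-1566\right) \left(-31\right) = 48546$)
$\frac{\left(w - 259872\right) + 254945}{858538} = \frac{\left(48546 - 259872\right) + 254945}{858538} = \left(-211326 + 254945\right) \frac{1}{858538} = 43619 \cdot \frac{1}{858538} = \frac{43619}{858538}$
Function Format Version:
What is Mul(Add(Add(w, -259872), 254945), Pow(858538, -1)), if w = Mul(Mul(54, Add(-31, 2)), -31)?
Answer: Rational(43619, 858538) ≈ 0.050806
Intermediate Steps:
w = 48546 (w = Mul(Mul(54, -29), -31) = Mul(-1566, -31) = 48546)
Mul(Add(Add(w, -259872), 254945), Pow(858538, -1)) = Mul(Add(Add(48546, -259872), 254945), Pow(858538, -1)) = Mul(Add(-211326, 254945), Rational(1, 858538)) = Mul(43619, Rational(1, 858538)) = Rational(43619, 858538)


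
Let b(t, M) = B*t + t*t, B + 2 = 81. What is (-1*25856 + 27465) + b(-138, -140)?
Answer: 9751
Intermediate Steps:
B = 79 (B = -2 + 81 = 79)
b(t, M) = t**2 + 79*t (b(t, M) = 79*t + t*t = 79*t + t**2 = t**2 + 79*t)
(-1*25856 + 27465) + b(-138, -140) = (-1*25856 + 27465) - 138*(79 - 138) = (-25856 + 27465) - 138*(-59) = 1609 + 8142 = 9751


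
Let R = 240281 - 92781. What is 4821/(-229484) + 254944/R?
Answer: 14448617849/8462222500 ≈ 1.7074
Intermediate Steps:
R = 147500
4821/(-229484) + 254944/R = 4821/(-229484) + 254944/147500 = 4821*(-1/229484) + 254944*(1/147500) = -4821/229484 + 63736/36875 = 14448617849/8462222500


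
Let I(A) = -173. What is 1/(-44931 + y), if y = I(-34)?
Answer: -1/45104 ≈ -2.2171e-5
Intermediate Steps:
y = -173
1/(-44931 + y) = 1/(-44931 - 173) = 1/(-45104) = -1/45104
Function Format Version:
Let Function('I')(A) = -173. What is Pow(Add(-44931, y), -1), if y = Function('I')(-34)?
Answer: Rational(-1, 45104) ≈ -2.2171e-5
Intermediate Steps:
y = -173
Pow(Add(-44931, y), -1) = Pow(Add(-44931, -173), -1) = Pow(-45104, -1) = Rational(-1, 45104)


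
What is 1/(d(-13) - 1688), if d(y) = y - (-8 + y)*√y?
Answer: -27/46018 - I*√13/138054 ≈ -0.00058673 - 2.6117e-5*I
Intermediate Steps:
d(y) = y - √y*(-8 + y)
1/(d(-13) - 1688) = 1/((-13 - (-13)^(3/2) + 8*√(-13)) - 1688) = 1/((-13 - (-13)*I*√13 + 8*(I*√13)) - 1688) = 1/((-13 + 13*I*√13 + 8*I*√13) - 1688) = 1/((-13 + 21*I*√13) - 1688) = 1/(-1701 + 21*I*√13)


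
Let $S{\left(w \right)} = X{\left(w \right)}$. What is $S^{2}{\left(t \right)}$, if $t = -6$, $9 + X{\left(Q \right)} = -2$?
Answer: $121$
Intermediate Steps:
$X{\left(Q \right)} = -11$ ($X{\left(Q \right)} = -9 - 2 = -11$)
$S{\left(w \right)} = -11$
$S^{2}{\left(t \right)} = \left(-11\right)^{2} = 121$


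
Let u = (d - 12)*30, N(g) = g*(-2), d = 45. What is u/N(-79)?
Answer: 495/79 ≈ 6.2658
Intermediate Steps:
N(g) = -2*g
u = 990 (u = (45 - 12)*30 = 33*30 = 990)
u/N(-79) = 990/((-2*(-79))) = 990/158 = 990*(1/158) = 495/79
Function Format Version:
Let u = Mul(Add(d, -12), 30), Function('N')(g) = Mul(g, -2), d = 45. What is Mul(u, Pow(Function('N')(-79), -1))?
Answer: Rational(495, 79) ≈ 6.2658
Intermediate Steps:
Function('N')(g) = Mul(-2, g)
u = 990 (u = Mul(Add(45, -12), 30) = Mul(33, 30) = 990)
Mul(u, Pow(Function('N')(-79), -1)) = Mul(990, Pow(Mul(-2, -79), -1)) = Mul(990, Pow(158, -1)) = Mul(990, Rational(1, 158)) = Rational(495, 79)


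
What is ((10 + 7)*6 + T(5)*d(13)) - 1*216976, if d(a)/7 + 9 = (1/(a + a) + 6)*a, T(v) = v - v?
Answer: -216874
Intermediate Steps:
T(v) = 0
d(a) = -63 + 7*a*(6 + 1/(2*a)) (d(a) = -63 + 7*((1/(a + a) + 6)*a) = -63 + 7*((1/(2*a) + 6)*a) = -63 + 7*((6 + 1/(2*a))*a) = -63 + 7*(a*(6 + 1/(2*a))) = -63 + 7*a*(6 + 1/(2*a)))
((10 + 7)*6 + T(5)*d(13)) - 1*216976 = ((10 + 7)*6 + 0*(-119/2 + 42*13)) - 1*216976 = (17*6 + 0*(-119/2 + 546)) - 216976 = (102 + 0*(973/2)) - 216976 = (102 + 0) - 216976 = 102 - 216976 = -216874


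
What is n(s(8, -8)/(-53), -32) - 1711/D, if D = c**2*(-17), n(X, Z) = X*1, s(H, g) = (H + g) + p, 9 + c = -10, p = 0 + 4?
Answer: 66135/325261 ≈ 0.20333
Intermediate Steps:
p = 4
c = -19 (c = -9 - 10 = -19)
s(H, g) = 4 + H + g (s(H, g) = (H + g) + 4 = 4 + H + g)
n(X, Z) = X
D = -6137 (D = (-19)**2*(-17) = 361*(-17) = -6137)
n(s(8, -8)/(-53), -32) - 1711/D = (4 + 8 - 8)/(-53) - 1711/(-6137) = 4*(-1/53) - 1711*(-1/6137) = -4/53 + 1711/6137 = 66135/325261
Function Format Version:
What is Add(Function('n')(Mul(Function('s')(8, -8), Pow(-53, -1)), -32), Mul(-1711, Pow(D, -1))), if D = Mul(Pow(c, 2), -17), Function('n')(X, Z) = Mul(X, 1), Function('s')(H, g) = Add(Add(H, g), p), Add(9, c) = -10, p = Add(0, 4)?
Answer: Rational(66135, 325261) ≈ 0.20333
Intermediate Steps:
p = 4
c = -19 (c = Add(-9, -10) = -19)
Function('s')(H, g) = Add(4, H, g) (Function('s')(H, g) = Add(Add(H, g), 4) = Add(4, H, g))
Function('n')(X, Z) = X
D = -6137 (D = Mul(Pow(-19, 2), -17) = Mul(361, -17) = -6137)
Add(Function('n')(Mul(Function('s')(8, -8), Pow(-53, -1)), -32), Mul(-1711, Pow(D, -1))) = Add(Mul(Add(4, 8, -8), Pow(-53, -1)), Mul(-1711, Pow(-6137, -1))) = Add(Mul(4, Rational(-1, 53)), Mul(-1711, Rational(-1, 6137))) = Add(Rational(-4, 53), Rational(1711, 6137)) = Rational(66135, 325261)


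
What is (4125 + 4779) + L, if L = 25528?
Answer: 34432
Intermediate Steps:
(4125 + 4779) + L = (4125 + 4779) + 25528 = 8904 + 25528 = 34432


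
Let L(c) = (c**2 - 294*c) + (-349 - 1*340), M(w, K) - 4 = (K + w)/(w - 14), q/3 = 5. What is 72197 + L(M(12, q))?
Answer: 297565/4 ≈ 74391.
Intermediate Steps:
q = 15 (q = 3*5 = 15)
M(w, K) = 4 + (K + w)/(-14 + w) (M(w, K) = 4 + (K + w)/(w - 14) = 4 + (K + w)/(-14 + w))
L(c) = -689 + c**2 - 294*c (L(c) = (c**2 - 294*c) + (-349 - 340) = (c**2 - 294*c) - 689 = -689 + c**2 - 294*c)
72197 + L(M(12, q)) = 72197 + (-689 + ((-56 + 15 + 5*12)/(-14 + 12))**2 - 294*(-56 + 15 + 5*12)/(-14 + 12)) = 72197 + (-689 + ((-56 + 15 + 60)/(-2))**2 - 294*(-56 + 15 + 60)/(-2)) = 72197 + (-689 + (-1/2*19)**2 - (-147)*19) = 72197 + (-689 + (-19/2)**2 - 294*(-19/2)) = 72197 + (-689 + 361/4 + 2793) = 72197 + 8777/4 = 297565/4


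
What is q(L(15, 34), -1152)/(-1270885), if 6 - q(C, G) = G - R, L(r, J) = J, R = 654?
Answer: -1812/1270885 ≈ -0.0014258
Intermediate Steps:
q(C, G) = 660 - G (q(C, G) = 6 - (G - 1*654) = 6 - (G - 654) = 6 - (-654 + G) = 6 + (654 - G) = 660 - G)
q(L(15, 34), -1152)/(-1270885) = (660 - 1*(-1152))/(-1270885) = (660 + 1152)*(-1/1270885) = 1812*(-1/1270885) = -1812/1270885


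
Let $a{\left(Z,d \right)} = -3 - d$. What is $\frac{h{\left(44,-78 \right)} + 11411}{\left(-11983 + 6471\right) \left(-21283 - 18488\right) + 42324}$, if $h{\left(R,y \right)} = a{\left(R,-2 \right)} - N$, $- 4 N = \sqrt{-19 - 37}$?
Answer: $\frac{815}{15661434} + \frac{i \sqrt{14}}{438520152} \approx 5.2039 \cdot 10^{-5} + 8.5325 \cdot 10^{-9} i$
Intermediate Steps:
$N = - \frac{i \sqrt{14}}{2}$ ($N = - \frac{\sqrt{-19 - 37}}{4} = - \frac{\sqrt{-56}}{4} = - \frac{2 i \sqrt{14}}{4} = - \frac{i \sqrt{14}}{2} \approx - 1.8708 i$)
$h{\left(R,y \right)} = -1 + \frac{i \sqrt{14}}{2}$ ($h{\left(R,y \right)} = \left(-3 - -2\right) - - \frac{i \sqrt{14}}{2} = \left(-3 + 2\right) + \frac{i \sqrt{14}}{2} = -1 + \frac{i \sqrt{14}}{2}$)
$\frac{h{\left(44,-78 \right)} + 11411}{\left(-11983 + 6471\right) \left(-21283 - 18488\right) + 42324} = \frac{\left(-1 + \frac{i \sqrt{14}}{2}\right) + 11411}{\left(-11983 + 6471\right) \left(-21283 - 18488\right) + 42324} = \frac{11410 + \frac{i \sqrt{14}}{2}}{\left(-5512\right) \left(-39771\right) + 42324} = \frac{11410 + \frac{i \sqrt{14}}{2}}{219217752 + 42324} = \frac{11410 + \frac{i \sqrt{14}}{2}}{219260076} = \left(11410 + \frac{i \sqrt{14}}{2}\right) \frac{1}{219260076} = \frac{815}{15661434} + \frac{i \sqrt{14}}{438520152}$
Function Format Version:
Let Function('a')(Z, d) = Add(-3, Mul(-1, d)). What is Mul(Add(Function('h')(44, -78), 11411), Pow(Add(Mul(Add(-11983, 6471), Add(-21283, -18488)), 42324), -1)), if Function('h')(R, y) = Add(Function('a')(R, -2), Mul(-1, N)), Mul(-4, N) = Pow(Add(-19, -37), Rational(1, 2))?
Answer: Add(Rational(815, 15661434), Mul(Rational(1, 438520152), I, Pow(14, Rational(1, 2)))) ≈ Add(5.2039e-5, Mul(8.5325e-9, I))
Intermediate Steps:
N = Mul(Rational(-1, 2), I, Pow(14, Rational(1, 2))) (N = Mul(Rational(-1, 4), Pow(Add(-19, -37), Rational(1, 2))) = Mul(Rational(-1, 4), Pow(-56, Rational(1, 2))) = Mul(Rational(-1, 4), Mul(2, I, Pow(14, Rational(1, 2)))) = Mul(Rational(-1, 2), I, Pow(14, Rational(1, 2))) ≈ Mul(-1.8708, I))
Function('h')(R, y) = Add(-1, Mul(Rational(1, 2), I, Pow(14, Rational(1, 2)))) (Function('h')(R, y) = Add(Add(-3, Mul(-1, -2)), Mul(-1, Mul(Rational(-1, 2), I, Pow(14, Rational(1, 2))))) = Add(Add(-3, 2), Mul(Rational(1, 2), I, Pow(14, Rational(1, 2)))) = Add(-1, Mul(Rational(1, 2), I, Pow(14, Rational(1, 2)))))
Mul(Add(Function('h')(44, -78), 11411), Pow(Add(Mul(Add(-11983, 6471), Add(-21283, -18488)), 42324), -1)) = Mul(Add(Add(-1, Mul(Rational(1, 2), I, Pow(14, Rational(1, 2)))), 11411), Pow(Add(Mul(Add(-11983, 6471), Add(-21283, -18488)), 42324), -1)) = Mul(Add(11410, Mul(Rational(1, 2), I, Pow(14, Rational(1, 2)))), Pow(Add(Mul(-5512, -39771), 42324), -1)) = Mul(Add(11410, Mul(Rational(1, 2), I, Pow(14, Rational(1, 2)))), Pow(Add(219217752, 42324), -1)) = Mul(Add(11410, Mul(Rational(1, 2), I, Pow(14, Rational(1, 2)))), Pow(219260076, -1)) = Mul(Add(11410, Mul(Rational(1, 2), I, Pow(14, Rational(1, 2)))), Rational(1, 219260076)) = Add(Rational(815, 15661434), Mul(Rational(1, 438520152), I, Pow(14, Rational(1, 2))))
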